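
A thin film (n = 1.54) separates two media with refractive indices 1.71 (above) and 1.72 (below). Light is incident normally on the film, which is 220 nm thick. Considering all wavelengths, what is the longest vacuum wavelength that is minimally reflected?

678 nm

Top surface (1.71 → 1.54): reflection off a lower-index medium gives no phase shift.
At the lower boundary (n = 1.54 to n = 1.72) the reflected ray undergoes a half-wave phase shift.
Exactly one π shift → a net half-wave offset.
For weak reflection here: 2 n t = m λ.
λ = 2 n t / m. The longest wavelength is m = 1: λ = 2 × 1.54 × 220 / 1.00 = 678 nm.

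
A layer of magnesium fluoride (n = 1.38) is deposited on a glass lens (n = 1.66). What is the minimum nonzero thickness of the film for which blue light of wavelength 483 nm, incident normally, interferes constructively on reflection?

175 nm

Top surface (1.0 → 1.38): reflection off a higher-index medium gives a half-wave phase shift.
At the lower boundary (n = 1.38 to n = 1.66) the reflected ray undergoes a half-wave phase shift.
The two reflections carry the same phase change, so no net offset.
With no net inversion, constructive interference in reflection requires 2 n t = m λ.
Minimum nonzero at m = 1: t = λ / (2 n) = 483 / (2 × 1.38) = 175 nm.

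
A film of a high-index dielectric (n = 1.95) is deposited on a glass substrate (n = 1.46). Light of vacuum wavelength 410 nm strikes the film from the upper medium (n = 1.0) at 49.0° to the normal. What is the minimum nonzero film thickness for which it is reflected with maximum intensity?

57.0 nm

At the upper boundary (n = 1.0 to n = 1.95) the reflected ray undergoes a half-wave phase shift.
Bottom surface (1.95 → 1.46): reflection off a lower-index medium gives no phase shift.
The two reflections differ by half a wavelength.
With one net inversion, constructive interference in reflection requires 2 n t cos θ_r = (m + ½) λ.
Snell's law: 1.0 sin 49.0° = 1.95 sin θ_r → sin θ_r = 0.387, cos θ_r = 0.922.
Minimum at m = 0: t = λ / (4 n cos θ_r) = 410 / (4 × 1.95 × 0.922) = 57.0 nm.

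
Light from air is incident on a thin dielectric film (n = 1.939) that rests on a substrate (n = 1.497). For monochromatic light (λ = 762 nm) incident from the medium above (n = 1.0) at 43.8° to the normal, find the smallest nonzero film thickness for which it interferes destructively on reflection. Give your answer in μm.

Ray reflecting at the top interface goes from n = 1.0 toward n = 1.939: a half-wave phase shift.
Bottom surface (1.939 → 1.497): reflection off a lower-index medium gives no phase shift.
Net: one phase inversion between the two reflected rays.
So the condition for destructive reflection is 2 n t cos θ_r = m λ.
Snell's law: 1.0 sin 43.8° = 1.939 sin θ_r → sin θ_r = 0.357, cos θ_r = 0.934.
Minimum nonzero at m = 1: t = λ / (2 n cos θ_r) = 762 / (2 × 1.939 × 0.934) = 210 nm.

0.210 μm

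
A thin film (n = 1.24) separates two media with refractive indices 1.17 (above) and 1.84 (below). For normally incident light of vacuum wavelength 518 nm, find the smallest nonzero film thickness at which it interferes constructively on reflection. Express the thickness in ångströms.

Ray reflecting at the top interface goes from n = 1.17 toward n = 1.24: a half-wave phase shift.
At the lower boundary (n = 1.24 to n = 1.84) the reflected ray undergoes a half-wave phase shift.
The two reflections carry the same phase change, so no net offset.
For bright reflection here: 2 n t = m λ.
Minimum nonzero at m = 1: t = λ / (2 n) = 518 / (2 × 1.24) = 209 nm.

2089 Å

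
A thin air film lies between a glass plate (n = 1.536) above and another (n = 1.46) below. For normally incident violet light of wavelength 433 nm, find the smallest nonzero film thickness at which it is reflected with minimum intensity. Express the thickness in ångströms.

2165 Å

Ray reflecting at the top interface goes from n = 1.536 toward n = 1.0: no phase shift.
Bottom surface (1.0 → 1.46): reflection off a higher-index medium gives a half-wave phase shift.
Net: one phase inversion between the two reflected rays.
So the condition for destructive reflection is 2 n t = m λ.
Minimum nonzero at m = 1: t = λ / (2 n) = 433 / (2 × 1.0) = 217 nm.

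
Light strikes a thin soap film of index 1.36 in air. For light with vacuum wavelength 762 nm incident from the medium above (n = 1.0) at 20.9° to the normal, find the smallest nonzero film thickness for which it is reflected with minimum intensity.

Ray reflecting at the top interface goes from n = 1.0 toward n = 1.36: a half-wave phase shift.
At the lower boundary (n = 1.36 to n = 1.0) the reflected ray undergoes no phase shift.
Net: one phase inversion between the two reflected rays.
With one net inversion, destructive interference in reflection requires 2 n t cos θ_r = m λ.
Snell's law: 1.0 sin 20.9° = 1.36 sin θ_r → sin θ_r = 0.262, cos θ_r = 0.965.
Minimum nonzero at m = 1: t = λ / (2 n cos θ_r) = 762 / (2 × 1.36 × 0.965) = 290 nm.

290 nm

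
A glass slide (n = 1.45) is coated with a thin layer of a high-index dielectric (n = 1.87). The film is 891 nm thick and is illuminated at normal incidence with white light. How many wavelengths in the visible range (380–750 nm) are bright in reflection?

5

Ray reflecting at the top interface goes from n = 1.0 toward n = 1.87: a half-wave phase shift.
Ray reflecting at the bottom interface goes from n = 1.87 toward n = 1.45: no phase shift.
Exactly one π shift → a net half-wave offset.
With one net inversion, constructive interference in reflection requires 2 n t = (m + ½) λ.
λ = 2 n t / (m + ½) = 3332 / (m + ½) nm.
m=3: 952 nm (IR); m=4: 741 nm (visible); m=5: 606 nm (visible); m=6: 513 nm (visible); m=7: 444 nm (visible); m=8: 392 nm (visible); m=9: 351 nm (UV).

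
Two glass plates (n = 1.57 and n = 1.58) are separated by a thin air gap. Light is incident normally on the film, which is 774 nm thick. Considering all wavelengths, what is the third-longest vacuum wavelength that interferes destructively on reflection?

Ray reflecting at the top interface goes from n = 1.57 toward n = 1.0: no phase shift.
Ray reflecting at the bottom interface goes from n = 1.0 toward n = 1.58: a half-wave phase shift.
Exactly one π shift → a net half-wave offset.
With one net inversion, destructive interference in reflection requires 2 n t = m λ.
λ = 2 n t / m. The third-longest wavelength is m = 3: λ = 2 × 1.0 × 774 / 3.00 = 516 nm.

516 nm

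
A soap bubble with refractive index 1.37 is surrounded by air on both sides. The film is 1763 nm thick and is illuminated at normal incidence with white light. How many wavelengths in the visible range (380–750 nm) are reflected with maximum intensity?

7

Ray reflecting at the top interface goes from n = 1.0 toward n = 1.37: a half-wave phase shift.
Bottom surface (1.37 → 1.0): reflection off a lower-index medium gives no phase shift.
The two reflections differ by half a wavelength.
With one net inversion, constructive interference in reflection requires 2 n t = (m + ½) λ.
λ = 2 n t / (m + ½) = 4831 / (m + ½) nm.
m=5: 878 nm (IR); m=6: 743 nm (visible); m=7: 644 nm (visible); m=8: 568 nm (visible); m=9: 508 nm (visible); m=10: 460 nm (visible); m=11: 420 nm (visible); m=12: 386 nm (visible); m=13: 358 nm (UV).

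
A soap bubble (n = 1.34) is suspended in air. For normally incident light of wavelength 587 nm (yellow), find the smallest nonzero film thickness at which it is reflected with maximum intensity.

110 nm

At the upper boundary (n = 1.0 to n = 1.34) the reflected ray undergoes a half-wave phase shift.
At the lower boundary (n = 1.34 to n = 1.0) the reflected ray undergoes no phase shift.
Exactly one π shift → a net half-wave offset.
For bright reflection here: 2 n t = (m + ½) λ.
Minimum at m = 0: t = λ / (4 n) = 587 / (4 × 1.34) = 110 nm.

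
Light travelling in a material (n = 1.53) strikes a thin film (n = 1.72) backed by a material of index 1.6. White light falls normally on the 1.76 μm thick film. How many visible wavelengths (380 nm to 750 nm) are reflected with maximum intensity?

Top surface (1.53 → 1.72): reflection off a higher-index medium gives a half-wave phase shift.
Bottom surface (1.72 → 1.6): reflection off a lower-index medium gives no phase shift.
Net: one phase inversion between the two reflected rays.
So the condition for constructive reflection is 2 n t = (m + ½) λ.
λ = 2 n t / (m + ½) = 6054 / (m + ½) nm.
m=7: 807 nm (IR); m=8: 712 nm (visible); m=9: 637 nm (visible); m=10: 577 nm (visible); m=11: 526 nm (visible); m=12: 484 nm (visible); m=13: 448 nm (visible); m=14: 418 nm (visible); m=15: 391 nm (visible); m=16: 367 nm (UV).

8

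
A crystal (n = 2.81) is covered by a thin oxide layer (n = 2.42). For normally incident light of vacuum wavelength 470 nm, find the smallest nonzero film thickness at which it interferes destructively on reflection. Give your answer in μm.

At the upper boundary (n = 1.0 to n = 2.42) the reflected ray undergoes a half-wave phase shift.
Bottom surface (2.42 → 2.81): reflection off a higher-index medium gives a half-wave phase shift.
Net: no relative phase inversion (both shifts match).
For minimum reflection here: 2 n t = (m + ½) λ.
Minimum at m = 0: t = λ / (4 n) = 470 / (4 × 2.42) = 48.6 nm.

0.0486 μm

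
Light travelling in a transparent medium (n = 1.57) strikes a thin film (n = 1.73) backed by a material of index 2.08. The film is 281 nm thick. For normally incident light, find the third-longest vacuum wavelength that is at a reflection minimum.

Ray reflecting at the top interface goes from n = 1.57 toward n = 1.73: a half-wave phase shift.
Bottom surface (1.73 → 2.08): reflection off a higher-index medium gives a half-wave phase shift.
Net: no relative phase inversion (both shifts match).
For weak reflection here: 2 n t = (m + ½) λ.
λ = 2 n t / (m + ½). The third-longest wavelength is m = 2: λ = 2 × 1.73 × 281 / 2.50 = 389 nm.

389 nm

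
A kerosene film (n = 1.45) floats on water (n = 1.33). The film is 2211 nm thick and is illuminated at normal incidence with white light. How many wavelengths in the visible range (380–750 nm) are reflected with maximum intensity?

Top surface (1.0 → 1.45): reflection off a higher-index medium gives a half-wave phase shift.
Ray reflecting at the bottom interface goes from n = 1.45 toward n = 1.33: no phase shift.
The two reflections differ by half a wavelength.
So the condition for constructive reflection is 2 n t = (m + ½) λ.
λ = 2 n t / (m + ½) = 6412 / (m + ½) nm.
m=8: 754 nm (IR); m=9: 675 nm (visible); m=10: 611 nm (visible); m=11: 558 nm (visible); m=12: 513 nm (visible); m=13: 475 nm (visible); m=14: 442 nm (visible); m=15: 414 nm (visible); m=16: 389 nm (visible); m=17: 366 nm (UV).

8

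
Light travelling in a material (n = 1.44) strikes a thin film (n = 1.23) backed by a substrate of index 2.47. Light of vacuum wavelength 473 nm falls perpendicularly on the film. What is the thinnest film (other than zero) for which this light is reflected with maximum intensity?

Ray reflecting at the top interface goes from n = 1.44 toward n = 1.23: no phase shift.
Ray reflecting at the bottom interface goes from n = 1.23 toward n = 2.47: a half-wave phase shift.
Net: one phase inversion between the two reflected rays.
With one net inversion, constructive interference in reflection requires 2 n t = (m + ½) λ.
Minimum at m = 0: t = λ / (4 n) = 473 / (4 × 1.23) = 96.1 nm.

96.1 nm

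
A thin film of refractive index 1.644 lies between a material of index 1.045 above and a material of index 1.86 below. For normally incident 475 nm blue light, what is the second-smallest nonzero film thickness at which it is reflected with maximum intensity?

Ray reflecting at the top interface goes from n = 1.045 toward n = 1.644: a half-wave phase shift.
At the lower boundary (n = 1.644 to n = 1.86) the reflected ray undergoes a half-wave phase shift.
The two reflections carry the same phase change, so no net offset.
For maximum reflection here: 2 n t = m λ.
The second-smallest nonzero thickness corresponds to m = 2: t = m λ / (2 n) = 2.00 × 475 / (2 × 1.644) = 289 nm.

289 nm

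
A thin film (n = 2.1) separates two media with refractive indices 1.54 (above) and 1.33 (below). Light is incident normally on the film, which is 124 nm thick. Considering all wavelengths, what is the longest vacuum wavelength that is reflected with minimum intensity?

521 nm

Ray reflecting at the top interface goes from n = 1.54 toward n = 2.1: a half-wave phase shift.
Ray reflecting at the bottom interface goes from n = 2.1 toward n = 1.33: no phase shift.
Net: one phase inversion between the two reflected rays.
With one net inversion, destructive interference in reflection requires 2 n t = m λ.
λ = 2 n t / m. The longest wavelength is m = 1: λ = 2 × 2.1 × 124 / 1.00 = 521 nm.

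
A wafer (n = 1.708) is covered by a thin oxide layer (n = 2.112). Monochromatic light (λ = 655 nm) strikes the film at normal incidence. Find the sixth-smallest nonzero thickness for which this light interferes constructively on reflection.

At the upper boundary (n = 1.0 to n = 2.112) the reflected ray undergoes a half-wave phase shift.
Ray reflecting at the bottom interface goes from n = 2.112 toward n = 1.708: no phase shift.
Net: one phase inversion between the two reflected rays.
For bright reflection here: 2 n t = (m + ½) λ.
The sixth-smallest nonzero thickness corresponds to m = 5: t = (m + ½) λ / (2 n) = 5.50 × 655 / (2 × 2.112) = 853 nm.

853 nm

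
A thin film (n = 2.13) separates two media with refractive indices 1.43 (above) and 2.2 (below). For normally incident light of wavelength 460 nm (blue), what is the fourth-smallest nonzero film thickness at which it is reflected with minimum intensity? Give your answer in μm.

0.378 μm

Top surface (1.43 → 2.13): reflection off a higher-index medium gives a half-wave phase shift.
Ray reflecting at the bottom interface goes from n = 2.13 toward n = 2.2: a half-wave phase shift.
Zero or two π shifts → no net half-wave offset.
So the condition for destructive reflection is 2 n t = (m + ½) λ.
The fourth-smallest nonzero thickness corresponds to m = 3: t = (m + ½) λ / (2 n) = 3.50 × 460 / (2 × 2.13) = 378 nm.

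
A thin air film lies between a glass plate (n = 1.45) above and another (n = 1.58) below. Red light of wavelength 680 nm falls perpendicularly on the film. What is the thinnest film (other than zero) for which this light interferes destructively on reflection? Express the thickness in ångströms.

At the upper boundary (n = 1.45 to n = 1.0) the reflected ray undergoes no phase shift.
Bottom surface (1.0 → 1.58): reflection off a higher-index medium gives a half-wave phase shift.
The two reflections differ by half a wavelength.
For dark reflection here: 2 n t = m λ.
Minimum nonzero at m = 1: t = λ / (2 n) = 680 / (2 × 1.0) = 340 nm.

3400 Å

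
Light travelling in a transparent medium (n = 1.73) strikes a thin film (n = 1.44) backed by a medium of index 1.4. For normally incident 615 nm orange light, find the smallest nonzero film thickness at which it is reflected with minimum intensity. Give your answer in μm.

0.107 μm

Ray reflecting at the top interface goes from n = 1.73 toward n = 1.44: no phase shift.
Ray reflecting at the bottom interface goes from n = 1.44 toward n = 1.4: no phase shift.
The two reflections carry the same phase change, so no net offset.
With no net inversion, destructive interference in reflection requires 2 n t = (m + ½) λ.
Minimum at m = 0: t = λ / (4 n) = 615 / (4 × 1.44) = 107 nm.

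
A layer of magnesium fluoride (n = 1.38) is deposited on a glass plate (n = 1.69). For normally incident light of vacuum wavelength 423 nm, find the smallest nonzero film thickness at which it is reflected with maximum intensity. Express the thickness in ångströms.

1533 Å

Top surface (1.0 → 1.38): reflection off a higher-index medium gives a half-wave phase shift.
Ray reflecting at the bottom interface goes from n = 1.38 toward n = 1.69: a half-wave phase shift.
Zero or two π shifts → no net half-wave offset.
For strong reflection here: 2 n t = m λ.
Minimum nonzero at m = 1: t = λ / (2 n) = 423 / (2 × 1.38) = 153 nm.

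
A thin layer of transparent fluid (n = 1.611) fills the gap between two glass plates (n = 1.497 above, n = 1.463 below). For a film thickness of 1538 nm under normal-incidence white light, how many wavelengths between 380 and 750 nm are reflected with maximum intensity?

Top surface (1.497 → 1.611): reflection off a higher-index medium gives a half-wave phase shift.
At the lower boundary (n = 1.611 to n = 1.463) the reflected ray undergoes no phase shift.
Exactly one π shift → a net half-wave offset.
So the condition for constructive reflection is 2 n t = (m + ½) λ.
λ = 2 n t / (m + ½) = 4955 / (m + ½) nm.
m=6: 762 nm (IR); m=7: 661 nm (visible); m=8: 583 nm (visible); m=9: 522 nm (visible); m=10: 472 nm (visible); m=11: 431 nm (visible); m=12: 396 nm (visible); m=13: 367 nm (UV).

6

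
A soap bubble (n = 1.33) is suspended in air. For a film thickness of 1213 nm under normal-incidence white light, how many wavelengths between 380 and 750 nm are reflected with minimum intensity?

4

At the upper boundary (n = 1.0 to n = 1.33) the reflected ray undergoes a half-wave phase shift.
Bottom surface (1.33 → 1.0): reflection off a lower-index medium gives no phase shift.
Net: one phase inversion between the two reflected rays.
With one net inversion, destructive interference in reflection requires 2 n t = m λ.
λ = 2 n t / m = 3227 / m nm.
m=4: 807 nm (IR); m=5: 645 nm (visible); m=6: 538 nm (visible); m=7: 461 nm (visible); m=8: 403 nm (visible); m=9: 359 nm (UV).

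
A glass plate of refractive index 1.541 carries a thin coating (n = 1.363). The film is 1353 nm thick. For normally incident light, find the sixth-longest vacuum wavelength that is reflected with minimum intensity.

At the upper boundary (n = 1.0 to n = 1.363) the reflected ray undergoes a half-wave phase shift.
Bottom surface (1.363 → 1.541): reflection off a higher-index medium gives a half-wave phase shift.
Net: no relative phase inversion (both shifts match).
With no net inversion, destructive interference in reflection requires 2 n t = (m + ½) λ.
λ = 2 n t / (m + ½). The sixth-longest wavelength is m = 5: λ = 2 × 1.363 × 1353 / 5.50 = 671 nm.

671 nm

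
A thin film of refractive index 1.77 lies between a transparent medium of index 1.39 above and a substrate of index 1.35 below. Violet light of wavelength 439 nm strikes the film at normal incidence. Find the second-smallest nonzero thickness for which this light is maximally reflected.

Ray reflecting at the top interface goes from n = 1.39 toward n = 1.77: a half-wave phase shift.
Bottom surface (1.77 → 1.35): reflection off a lower-index medium gives no phase shift.
The two reflections differ by half a wavelength.
So the condition for constructive reflection is 2 n t = (m + ½) λ.
The second-smallest nonzero thickness corresponds to m = 1: t = (m + ½) λ / (2 n) = 1.50 × 439 / (2 × 1.77) = 186 nm.

186 nm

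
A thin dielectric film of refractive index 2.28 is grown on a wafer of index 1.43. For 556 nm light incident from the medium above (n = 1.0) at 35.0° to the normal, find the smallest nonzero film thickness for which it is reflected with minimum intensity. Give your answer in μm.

0.126 μm

At the upper boundary (n = 1.0 to n = 2.28) the reflected ray undergoes a half-wave phase shift.
Bottom surface (2.28 → 1.43): reflection off a lower-index medium gives no phase shift.
Exactly one π shift → a net half-wave offset.
So the condition for destructive reflection is 2 n t cos θ_r = m λ.
Snell's law: 1.0 sin 35.0° = 2.28 sin θ_r → sin θ_r = 0.252, cos θ_r = 0.968.
Minimum nonzero at m = 1: t = λ / (2 n cos θ_r) = 556 / (2 × 2.28 × 0.968) = 126 nm.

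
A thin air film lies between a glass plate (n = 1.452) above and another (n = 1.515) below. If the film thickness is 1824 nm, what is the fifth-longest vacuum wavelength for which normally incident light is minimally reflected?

Top surface (1.452 → 1.0): reflection off a lower-index medium gives no phase shift.
Ray reflecting at the bottom interface goes from n = 1.0 toward n = 1.515: a half-wave phase shift.
The two reflections differ by half a wavelength.
For minimum reflection here: 2 n t = m λ.
λ = 2 n t / m. The fifth-longest wavelength is m = 5: λ = 2 × 1.0 × 1824 / 5.00 = 730 nm.

730 nm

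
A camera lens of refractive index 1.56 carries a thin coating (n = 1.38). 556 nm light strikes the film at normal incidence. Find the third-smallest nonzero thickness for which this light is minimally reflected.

Ray reflecting at the top interface goes from n = 1.0 toward n = 1.38: a half-wave phase shift.
At the lower boundary (n = 1.38 to n = 1.56) the reflected ray undergoes a half-wave phase shift.
The two reflections carry the same phase change, so no net offset.
For dark reflection here: 2 n t = (m + ½) λ.
The third-smallest nonzero thickness corresponds to m = 2: t = (m + ½) λ / (2 n) = 2.50 × 556 / (2 × 1.38) = 504 nm.

504 nm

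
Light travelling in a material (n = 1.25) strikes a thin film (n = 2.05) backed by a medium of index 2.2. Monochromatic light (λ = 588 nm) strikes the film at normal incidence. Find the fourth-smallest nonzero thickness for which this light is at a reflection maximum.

574 nm

Ray reflecting at the top interface goes from n = 1.25 toward n = 2.05: a half-wave phase shift.
Bottom surface (2.05 → 2.2): reflection off a higher-index medium gives a half-wave phase shift.
Zero or two π shifts → no net half-wave offset.
With no net inversion, constructive interference in reflection requires 2 n t = m λ.
The fourth-smallest nonzero thickness corresponds to m = 4: t = m λ / (2 n) = 4.00 × 588 / (2 × 2.05) = 574 nm.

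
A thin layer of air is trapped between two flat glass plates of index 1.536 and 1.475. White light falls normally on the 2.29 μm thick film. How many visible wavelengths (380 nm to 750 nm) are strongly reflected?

6

Ray reflecting at the top interface goes from n = 1.536 toward n = 1.0: no phase shift.
Bottom surface (1.0 → 1.475): reflection off a higher-index medium gives a half-wave phase shift.
Exactly one π shift → a net half-wave offset.
With one net inversion, constructive interference in reflection requires 2 n t = (m + ½) λ.
λ = 2 n t / (m + ½) = 4580 / (m + ½) nm.
m=5: 833 nm (IR); m=6: 705 nm (visible); m=7: 611 nm (visible); m=8: 539 nm (visible); m=9: 482 nm (visible); m=10: 436 nm (visible); m=11: 398 nm (visible); m=12: 366 nm (UV).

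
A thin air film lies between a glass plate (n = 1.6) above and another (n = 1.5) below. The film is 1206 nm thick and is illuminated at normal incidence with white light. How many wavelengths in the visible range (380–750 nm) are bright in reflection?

Top surface (1.6 → 1.0): reflection off a lower-index medium gives no phase shift.
Ray reflecting at the bottom interface goes from n = 1.0 toward n = 1.5: a half-wave phase shift.
Exactly one π shift → a net half-wave offset.
With one net inversion, constructive interference in reflection requires 2 n t = (m + ½) λ.
λ = 2 n t / (m + ½) = 2412 / (m + ½) nm.
m=2: 965 nm (IR); m=3: 689 nm (visible); m=4: 536 nm (visible); m=5: 439 nm (visible); m=6: 371 nm (UV).

3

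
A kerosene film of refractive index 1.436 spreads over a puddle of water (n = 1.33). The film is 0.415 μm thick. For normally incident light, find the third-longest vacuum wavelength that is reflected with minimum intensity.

Top surface (1.0 → 1.436): reflection off a higher-index medium gives a half-wave phase shift.
Ray reflecting at the bottom interface goes from n = 1.436 toward n = 1.33: no phase shift.
The two reflections differ by half a wavelength.
So the condition for destructive reflection is 2 n t = m λ.
λ = 2 n t / m. The third-longest wavelength is m = 3: λ = 2 × 1.436 × 415 / 3.00 = 397 nm.

397 nm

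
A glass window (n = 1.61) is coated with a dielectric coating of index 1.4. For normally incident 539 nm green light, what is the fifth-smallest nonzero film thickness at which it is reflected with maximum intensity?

963 nm

At the upper boundary (n = 1.0 to n = 1.4) the reflected ray undergoes a half-wave phase shift.
Ray reflecting at the bottom interface goes from n = 1.4 toward n = 1.61: a half-wave phase shift.
Zero or two π shifts → no net half-wave offset.
So the condition for constructive reflection is 2 n t = m λ.
The fifth-smallest nonzero thickness corresponds to m = 5: t = m λ / (2 n) = 5.00 × 539 / (2 × 1.4) = 963 nm.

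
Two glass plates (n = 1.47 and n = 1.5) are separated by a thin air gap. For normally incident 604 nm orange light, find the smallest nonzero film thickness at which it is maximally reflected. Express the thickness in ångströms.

1510 Å

At the upper boundary (n = 1.47 to n = 1.0) the reflected ray undergoes no phase shift.
At the lower boundary (n = 1.0 to n = 1.5) the reflected ray undergoes a half-wave phase shift.
Exactly one π shift → a net half-wave offset.
So the condition for constructive reflection is 2 n t = (m + ½) λ.
Minimum at m = 0: t = λ / (4 n) = 604 / (4 × 1.0) = 151 nm.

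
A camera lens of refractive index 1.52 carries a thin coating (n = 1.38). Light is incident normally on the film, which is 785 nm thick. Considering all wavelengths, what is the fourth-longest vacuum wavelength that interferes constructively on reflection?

542 nm

At the upper boundary (n = 1.0 to n = 1.38) the reflected ray undergoes a half-wave phase shift.
Bottom surface (1.38 → 1.52): reflection off a higher-index medium gives a half-wave phase shift.
The two reflections carry the same phase change, so no net offset.
So the condition for constructive reflection is 2 n t = m λ.
λ = 2 n t / m. The fourth-longest wavelength is m = 4: λ = 2 × 1.38 × 785 / 4.00 = 542 nm.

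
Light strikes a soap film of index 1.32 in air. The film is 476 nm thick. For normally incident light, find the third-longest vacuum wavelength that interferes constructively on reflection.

Top surface (1.0 → 1.32): reflection off a higher-index medium gives a half-wave phase shift.
Ray reflecting at the bottom interface goes from n = 1.32 toward n = 1.0: no phase shift.
The two reflections differ by half a wavelength.
For maximum reflection here: 2 n t = (m + ½) λ.
λ = 2 n t / (m + ½). The third-longest wavelength is m = 2: λ = 2 × 1.32 × 476 / 2.50 = 503 nm.

503 nm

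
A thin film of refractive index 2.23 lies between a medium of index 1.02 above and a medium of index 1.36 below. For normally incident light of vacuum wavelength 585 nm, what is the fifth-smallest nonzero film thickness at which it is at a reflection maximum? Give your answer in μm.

0.590 μm

Top surface (1.02 → 2.23): reflection off a higher-index medium gives a half-wave phase shift.
Ray reflecting at the bottom interface goes from n = 2.23 toward n = 1.36: no phase shift.
The two reflections differ by half a wavelength.
With one net inversion, constructive interference in reflection requires 2 n t = (m + ½) λ.
The fifth-smallest nonzero thickness corresponds to m = 4: t = (m + ½) λ / (2 n) = 4.50 × 585 / (2 × 2.23) = 590 nm.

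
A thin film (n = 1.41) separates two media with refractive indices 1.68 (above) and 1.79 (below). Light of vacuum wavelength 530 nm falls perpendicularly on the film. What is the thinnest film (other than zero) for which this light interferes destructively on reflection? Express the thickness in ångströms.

1879 Å

Ray reflecting at the top interface goes from n = 1.68 toward n = 1.41: no phase shift.
At the lower boundary (n = 1.41 to n = 1.79) the reflected ray undergoes a half-wave phase shift.
The two reflections differ by half a wavelength.
With one net inversion, destructive interference in reflection requires 2 n t = m λ.
Minimum nonzero at m = 1: t = λ / (2 n) = 530 / (2 × 1.41) = 188 nm.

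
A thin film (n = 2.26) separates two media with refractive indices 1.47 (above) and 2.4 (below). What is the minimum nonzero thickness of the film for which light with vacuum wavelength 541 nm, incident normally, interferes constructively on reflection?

Top surface (1.47 → 2.26): reflection off a higher-index medium gives a half-wave phase shift.
At the lower boundary (n = 2.26 to n = 2.4) the reflected ray undergoes a half-wave phase shift.
The two reflections carry the same phase change, so no net offset.
With no net inversion, constructive interference in reflection requires 2 n t = m λ.
Minimum nonzero at m = 1: t = λ / (2 n) = 541 / (2 × 2.26) = 120 nm.

120 nm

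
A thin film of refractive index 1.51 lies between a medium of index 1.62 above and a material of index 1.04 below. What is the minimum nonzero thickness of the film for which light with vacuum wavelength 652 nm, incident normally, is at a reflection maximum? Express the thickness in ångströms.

2159 Å

At the upper boundary (n = 1.62 to n = 1.51) the reflected ray undergoes no phase shift.
Bottom surface (1.51 → 1.04): reflection off a lower-index medium gives no phase shift.
The two reflections carry the same phase change, so no net offset.
With no net inversion, constructive interference in reflection requires 2 n t = m λ.
Minimum nonzero at m = 1: t = λ / (2 n) = 652 / (2 × 1.51) = 216 nm.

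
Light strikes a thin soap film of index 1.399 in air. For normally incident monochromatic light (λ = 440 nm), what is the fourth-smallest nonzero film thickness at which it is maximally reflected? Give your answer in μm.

0.550 μm

Top surface (1.0 → 1.399): reflection off a higher-index medium gives a half-wave phase shift.
Bottom surface (1.399 → 1.0): reflection off a lower-index medium gives no phase shift.
Net: one phase inversion between the two reflected rays.
With one net inversion, constructive interference in reflection requires 2 n t = (m + ½) λ.
The fourth-smallest nonzero thickness corresponds to m = 3: t = (m + ½) λ / (2 n) = 3.50 × 440 / (2 × 1.399) = 550 nm.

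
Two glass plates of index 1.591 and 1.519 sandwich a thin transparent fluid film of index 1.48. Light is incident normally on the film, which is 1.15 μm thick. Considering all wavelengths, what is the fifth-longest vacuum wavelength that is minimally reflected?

Top surface (1.591 → 1.48): reflection off a lower-index medium gives no phase shift.
Bottom surface (1.48 → 1.519): reflection off a higher-index medium gives a half-wave phase shift.
Net: one phase inversion between the two reflected rays.
So the condition for destructive reflection is 2 n t = m λ.
λ = 2 n t / m. The fifth-longest wavelength is m = 5: λ = 2 × 1.48 × 1150 / 5.00 = 681 nm.

681 nm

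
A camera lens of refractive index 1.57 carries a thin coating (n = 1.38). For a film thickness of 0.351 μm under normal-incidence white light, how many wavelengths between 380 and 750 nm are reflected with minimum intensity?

2

At the upper boundary (n = 1.0 to n = 1.38) the reflected ray undergoes a half-wave phase shift.
At the lower boundary (n = 1.38 to n = 1.57) the reflected ray undergoes a half-wave phase shift.
Zero or two π shifts → no net half-wave offset.
With no net inversion, destructive interference in reflection requires 2 n t = (m + ½) λ.
λ = 2 n t / (m + ½) = 969 / (m + ½) nm.
m=0: 1938 nm (IR); m=1: 646 nm (visible); m=2: 388 nm (visible); m=3: 277 nm (UV).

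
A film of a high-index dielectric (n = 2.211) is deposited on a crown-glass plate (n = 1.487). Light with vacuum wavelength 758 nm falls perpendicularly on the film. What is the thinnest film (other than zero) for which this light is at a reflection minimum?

171 nm

At the upper boundary (n = 1.0 to n = 2.211) the reflected ray undergoes a half-wave phase shift.
At the lower boundary (n = 2.211 to n = 1.487) the reflected ray undergoes no phase shift.
Exactly one π shift → a net half-wave offset.
So the condition for destructive reflection is 2 n t = m λ.
Minimum nonzero at m = 1: t = λ / (2 n) = 758 / (2 × 2.211) = 171 nm.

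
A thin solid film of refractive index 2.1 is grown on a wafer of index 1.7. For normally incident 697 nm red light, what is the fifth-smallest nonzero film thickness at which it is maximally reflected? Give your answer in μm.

0.747 μm

Ray reflecting at the top interface goes from n = 1.0 toward n = 2.1: a half-wave phase shift.
At the lower boundary (n = 2.1 to n = 1.7) the reflected ray undergoes no phase shift.
The two reflections differ by half a wavelength.
So the condition for constructive reflection is 2 n t = (m + ½) λ.
The fifth-smallest nonzero thickness corresponds to m = 4: t = (m + ½) λ / (2 n) = 4.50 × 697 / (2 × 2.1) = 747 nm.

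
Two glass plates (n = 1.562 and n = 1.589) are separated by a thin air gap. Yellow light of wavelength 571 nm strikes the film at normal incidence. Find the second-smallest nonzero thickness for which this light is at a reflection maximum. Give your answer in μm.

0.428 μm

Ray reflecting at the top interface goes from n = 1.562 toward n = 1.0: no phase shift.
Ray reflecting at the bottom interface goes from n = 1.0 toward n = 1.589: a half-wave phase shift.
Exactly one π shift → a net half-wave offset.
For strong reflection here: 2 n t = (m + ½) λ.
The second-smallest nonzero thickness corresponds to m = 1: t = (m + ½) λ / (2 n) = 1.50 × 571 / (2 × 1.0) = 428 nm.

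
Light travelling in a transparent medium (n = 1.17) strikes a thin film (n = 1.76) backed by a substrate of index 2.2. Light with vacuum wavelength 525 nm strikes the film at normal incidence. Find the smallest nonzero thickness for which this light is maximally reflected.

149 nm

Top surface (1.17 → 1.76): reflection off a higher-index medium gives a half-wave phase shift.
Bottom surface (1.76 → 2.2): reflection off a higher-index medium gives a half-wave phase shift.
Zero or two π shifts → no net half-wave offset.
For bright reflection here: 2 n t = m λ.
The smallest nonzero thickness corresponds to m = 1: t = m λ / (2 n) = 1.00 × 525 / (2 × 1.76) = 149 nm.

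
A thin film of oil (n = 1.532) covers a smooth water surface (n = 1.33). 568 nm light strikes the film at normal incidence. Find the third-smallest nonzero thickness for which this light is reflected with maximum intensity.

At the upper boundary (n = 1.0 to n = 1.532) the reflected ray undergoes a half-wave phase shift.
Ray reflecting at the bottom interface goes from n = 1.532 toward n = 1.33: no phase shift.
The two reflections differ by half a wavelength.
For strong reflection here: 2 n t = (m + ½) λ.
The third-smallest nonzero thickness corresponds to m = 2: t = (m + ½) λ / (2 n) = 2.50 × 568 / (2 × 1.532) = 463 nm.

463 nm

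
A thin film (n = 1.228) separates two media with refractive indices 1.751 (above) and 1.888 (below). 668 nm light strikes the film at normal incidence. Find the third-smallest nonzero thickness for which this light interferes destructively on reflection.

816 nm

At the upper boundary (n = 1.751 to n = 1.228) the reflected ray undergoes no phase shift.
Ray reflecting at the bottom interface goes from n = 1.228 toward n = 1.888: a half-wave phase shift.
Net: one phase inversion between the two reflected rays.
With one net inversion, destructive interference in reflection requires 2 n t = m λ.
The third-smallest nonzero thickness corresponds to m = 3: t = m λ / (2 n) = 3.00 × 668 / (2 × 1.228) = 816 nm.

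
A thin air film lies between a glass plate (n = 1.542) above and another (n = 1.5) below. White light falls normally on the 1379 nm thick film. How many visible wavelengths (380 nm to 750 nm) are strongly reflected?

3

Top surface (1.542 → 1.0): reflection off a lower-index medium gives no phase shift.
At the lower boundary (n = 1.0 to n = 1.5) the reflected ray undergoes a half-wave phase shift.
Net: one phase inversion between the two reflected rays.
With one net inversion, constructive interference in reflection requires 2 n t = (m + ½) λ.
λ = 2 n t / (m + ½) = 2758 / (m + ½) nm.
m=3: 788 nm (IR); m=4: 613 nm (visible); m=5: 501 nm (visible); m=6: 424 nm (visible); m=7: 368 nm (UV).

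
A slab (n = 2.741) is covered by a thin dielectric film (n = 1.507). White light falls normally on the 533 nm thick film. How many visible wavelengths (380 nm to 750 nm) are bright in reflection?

2

At the upper boundary (n = 1.0 to n = 1.507) the reflected ray undergoes a half-wave phase shift.
Ray reflecting at the bottom interface goes from n = 1.507 toward n = 2.741: a half-wave phase shift.
The two reflections carry the same phase change, so no net offset.
For maximum reflection here: 2 n t = m λ.
λ = 2 n t / m = 1606 / m nm.
m=2: 803 nm (IR); m=3: 535 nm (visible); m=4: 402 nm (visible); m=5: 321 nm (UV).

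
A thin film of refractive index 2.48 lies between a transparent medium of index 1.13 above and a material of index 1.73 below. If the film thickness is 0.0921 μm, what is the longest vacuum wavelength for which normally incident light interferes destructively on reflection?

457 nm

Top surface (1.13 → 2.48): reflection off a higher-index medium gives a half-wave phase shift.
At the lower boundary (n = 2.48 to n = 1.73) the reflected ray undergoes no phase shift.
The two reflections differ by half a wavelength.
With one net inversion, destructive interference in reflection requires 2 n t = m λ.
λ = 2 n t / m. The longest wavelength is m = 1: λ = 2 × 2.48 × 92.1 / 1.00 = 457 nm.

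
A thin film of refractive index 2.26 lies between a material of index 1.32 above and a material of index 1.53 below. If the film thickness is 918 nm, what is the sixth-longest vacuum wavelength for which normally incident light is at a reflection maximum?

At the upper boundary (n = 1.32 to n = 2.26) the reflected ray undergoes a half-wave phase shift.
Ray reflecting at the bottom interface goes from n = 2.26 toward n = 1.53: no phase shift.
Exactly one π shift → a net half-wave offset.
With one net inversion, constructive interference in reflection requires 2 n t = (m + ½) λ.
λ = 2 n t / (m + ½). The sixth-longest wavelength is m = 5: λ = 2 × 2.26 × 918 / 5.50 = 754 nm.

754 nm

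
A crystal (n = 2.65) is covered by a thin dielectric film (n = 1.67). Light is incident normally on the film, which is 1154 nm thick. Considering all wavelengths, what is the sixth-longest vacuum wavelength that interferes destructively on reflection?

Top surface (1.0 → 1.67): reflection off a higher-index medium gives a half-wave phase shift.
Bottom surface (1.67 → 2.65): reflection off a higher-index medium gives a half-wave phase shift.
Zero or two π shifts → no net half-wave offset.
For weak reflection here: 2 n t = (m + ½) λ.
λ = 2 n t / (m + ½). The sixth-longest wavelength is m = 5: λ = 2 × 1.67 × 1154 / 5.50 = 701 nm.

701 nm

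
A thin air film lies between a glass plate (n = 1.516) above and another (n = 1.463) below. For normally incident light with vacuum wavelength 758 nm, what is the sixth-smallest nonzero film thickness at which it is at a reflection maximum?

At the upper boundary (n = 1.516 to n = 1.0) the reflected ray undergoes no phase shift.
Ray reflecting at the bottom interface goes from n = 1.0 toward n = 1.463: a half-wave phase shift.
The two reflections differ by half a wavelength.
So the condition for constructive reflection is 2 n t = (m + ½) λ.
The sixth-smallest nonzero thickness corresponds to m = 5: t = (m + ½) λ / (2 n) = 5.50 × 758 / (2 × 1.0) = 2085 nm.

2085 nm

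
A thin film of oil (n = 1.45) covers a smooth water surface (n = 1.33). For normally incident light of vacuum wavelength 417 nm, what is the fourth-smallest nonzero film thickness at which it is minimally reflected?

575 nm

Ray reflecting at the top interface goes from n = 1.0 toward n = 1.45: a half-wave phase shift.
Ray reflecting at the bottom interface goes from n = 1.45 toward n = 1.33: no phase shift.
Net: one phase inversion between the two reflected rays.
For weak reflection here: 2 n t = m λ.
The fourth-smallest nonzero thickness corresponds to m = 4: t = m λ / (2 n) = 4.00 × 417 / (2 × 1.45) = 575 nm.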